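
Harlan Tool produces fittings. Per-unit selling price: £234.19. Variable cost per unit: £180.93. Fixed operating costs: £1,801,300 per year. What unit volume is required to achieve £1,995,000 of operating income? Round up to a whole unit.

71,279 fittings

Each unit contributes £234.19 − £180.93 = £53.26.
Need Q such that Q × £53.26 − £1,801,300 = £1,995,000, i.e. Q = £3,796,300 / £53.26 = 71,278.63 → 71,279.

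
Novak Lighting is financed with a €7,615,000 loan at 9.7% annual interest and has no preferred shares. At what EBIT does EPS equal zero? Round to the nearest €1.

€738,655

Annual interest = 9.7% × €7,615,000 = €738,655.00.
Without preferred stock the financial break-even is simply EBIT = interest = €738,655.00.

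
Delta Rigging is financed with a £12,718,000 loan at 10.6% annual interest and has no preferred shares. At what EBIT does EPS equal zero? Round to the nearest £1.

Annual interest = 10.6% × £12,718,000 = £1,348,108.00.
With no preferred dividends, EPS = 0 when EBIT exactly covers interest, so the financial break-even EBIT is £1,348,108.00.

£1,348,108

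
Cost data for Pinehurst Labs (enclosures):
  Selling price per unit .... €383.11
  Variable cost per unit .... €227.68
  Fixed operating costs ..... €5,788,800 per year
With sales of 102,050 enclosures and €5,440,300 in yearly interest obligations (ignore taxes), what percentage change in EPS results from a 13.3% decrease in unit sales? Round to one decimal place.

-45.5%

Contribution at this volume is 102,050 × €155.43 = €15,861,631.50.
Operating income = contribution − fixed costs = €15,861,631.50 − €5,788,800 = €10,072,831.50.
After interest of €5,440,300.00, pre-tax earnings = €4,632,531.50.
DCL = total CM / (EBIT − I) = €15,861,631.50 / €4,632,531.50 = 3.4240.
%ΔEPS = DCL × %ΔSales = 3.4240 × -13.3% = -45.5%.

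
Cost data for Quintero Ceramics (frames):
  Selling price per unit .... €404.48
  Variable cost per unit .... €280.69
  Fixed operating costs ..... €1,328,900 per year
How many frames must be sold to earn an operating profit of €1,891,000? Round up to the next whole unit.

Each unit contributes €404.48 − €280.69 = €123.79.
Required volume = (fixed costs + target profit) ÷ CM = (€1,328,900 + €1,891,000) ÷ €123.79 = 26,010.99, so 26,011 frames.

26,011 frames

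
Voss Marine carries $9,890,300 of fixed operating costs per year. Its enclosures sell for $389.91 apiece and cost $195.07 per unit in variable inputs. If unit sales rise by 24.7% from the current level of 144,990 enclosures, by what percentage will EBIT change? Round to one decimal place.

At 144,990 units, contribution = 144,990 × $194.84 = $28,249,851.60.
EBIT = $28,249,851.60 − $9,890,300 = $18,359,551.60.
DOL = contribution ÷ EBIT = $28,249,851.60 ÷ $18,359,551.60 = 1.5387.
Operating income changes by 1.5387 × +24.7% = +38.0%.

+38.0%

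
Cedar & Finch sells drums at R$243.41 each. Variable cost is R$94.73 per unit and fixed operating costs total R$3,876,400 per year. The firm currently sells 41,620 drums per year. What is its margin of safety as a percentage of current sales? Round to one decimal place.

Each unit contributes R$243.41 − R$94.73 = R$148.68. Break-even units = R$3,876,400 ÷ R$148.68 = 26,072.10; break-even revenue = 26,072.10 × R$243.41 = R$6,346,210.14.
Actual sales revenue = 41,620 × R$243.41 = R$10,130,724.20.
Margin of safety = (R$10,130,724.20 − R$6,346,210.14) ÷ R$10,130,724.20 = 37.4%.

37.4%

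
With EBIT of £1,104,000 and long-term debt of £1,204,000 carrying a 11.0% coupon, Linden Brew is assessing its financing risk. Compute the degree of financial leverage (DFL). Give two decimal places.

Interest = £132,440.00.
DFL = EBIT ÷ (EBIT − I) = £1,104,000 ÷ (£1,104,000 − £132,440.00) = £1,104,000 ÷ £971,560.00 = 1.1363.

1.14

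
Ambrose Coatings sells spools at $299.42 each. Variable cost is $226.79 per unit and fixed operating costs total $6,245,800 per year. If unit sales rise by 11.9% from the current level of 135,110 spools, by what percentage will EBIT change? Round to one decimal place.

Contribution at this volume is 135,110 × $72.63 = $9,813,039.30.
Operating income = contribution − fixed costs = $9,813,039.30 − $6,245,800 = $3,567,239.30.
Degree of operating leverage = $9,813,039.30 / $3,567,239.30 = 2.7509.
So EBIT moves 2.7509 × (+11.9%) = +32.7%.

+32.7%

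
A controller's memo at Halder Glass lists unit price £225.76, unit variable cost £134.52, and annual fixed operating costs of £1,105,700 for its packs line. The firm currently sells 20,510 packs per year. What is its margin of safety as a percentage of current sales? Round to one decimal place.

40.9%

Contribution margin per unit = £225.76 − £134.52 = £91.24. Break-even units = £1,105,700 ÷ £91.24 = 12,118.59; break-even revenue = 12,118.59 × £225.76 = £2,735,892.50.
Actual sales revenue = 20,510 × £225.76 = £4,630,337.60.
Margin of safety = (£4,630,337.60 − £2,735,892.50) ÷ £4,630,337.60 = 40.9%.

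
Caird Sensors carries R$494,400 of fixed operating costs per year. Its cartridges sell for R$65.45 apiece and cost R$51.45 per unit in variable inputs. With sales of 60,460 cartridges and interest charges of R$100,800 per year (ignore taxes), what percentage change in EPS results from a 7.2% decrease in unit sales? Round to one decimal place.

At 60,460 units, contribution = 60,460 × R$14.00 = R$846,440.00.
Operating income = contribution − fixed costs = R$846,440.00 − R$494,400 = R$352,040.00.
After interest of R$100,800.00, pre-tax earnings = R$251,240.00.
DCL = total CM / (EBIT − I) = R$846,440.00 / R$251,240.00 = 3.3690.
EPS therefore changes by 3.3690 × (-7.2%) = -24.3%.

-24.3%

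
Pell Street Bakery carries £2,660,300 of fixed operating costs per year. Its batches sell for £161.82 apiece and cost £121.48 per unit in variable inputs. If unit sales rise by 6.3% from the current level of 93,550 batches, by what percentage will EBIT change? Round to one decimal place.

Contribution at this volume is 93,550 × £40.34 = £3,773,807.00.
EBIT = £3,773,807.00 − £2,660,300 = £1,113,507.00.
Degree of operating leverage = £3,773,807.00 / £1,113,507.00 = 3.3891.
%ΔEBIT = DOL × %ΔSales = 3.3891 × +6.3% = +21.4%.

+21.4%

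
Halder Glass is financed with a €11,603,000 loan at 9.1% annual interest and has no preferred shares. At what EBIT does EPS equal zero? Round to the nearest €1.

€1,055,873

Annual interest = 9.1% × €11,603,000 = €1,055,873.00.
Without preferred stock the financial break-even is simply EBIT = interest = €1,055,873.00.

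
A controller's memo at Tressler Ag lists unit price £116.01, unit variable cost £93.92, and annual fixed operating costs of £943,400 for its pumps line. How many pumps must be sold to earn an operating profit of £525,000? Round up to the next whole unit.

66,474 pumps

Unit CM = price − variable cost = £116.01 − £93.92 = £22.09.
Required volume = (fixed costs + target profit) ÷ CM = (£943,400 + £525,000) ÷ £22.09 = 66,473.52, so 66,474 pumps.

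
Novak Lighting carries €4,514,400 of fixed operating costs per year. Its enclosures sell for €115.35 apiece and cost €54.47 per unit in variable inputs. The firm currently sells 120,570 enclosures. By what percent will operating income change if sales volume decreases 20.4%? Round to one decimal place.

-53.0%

Contribution at this volume is 120,570 × €60.88 = €7,340,301.60.
Operating income = contribution − fixed costs = €7,340,301.60 − €4,514,400 = €2,825,901.60.
Degree of operating leverage = €7,340,301.60 / €2,825,901.60 = 2.5975.
So EBIT moves 2.5975 × (-20.4%) = -53.0%.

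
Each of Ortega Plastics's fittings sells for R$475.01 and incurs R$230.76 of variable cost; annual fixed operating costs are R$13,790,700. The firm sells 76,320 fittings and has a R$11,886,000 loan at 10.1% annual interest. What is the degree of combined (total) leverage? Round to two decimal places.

5.11

Total contribution margin = 76,320 × R$244.25 = R$18,641,160.00.
Operating income = contribution − fixed costs = R$18,641,160.00 − R$13,790,700 = R$4,850,460.00. Interest = R$1,200,486.00, so EBIT − I = R$3,649,974.00.
DCL = contribution ÷ (EBIT − I) = R$18,641,160.00 ÷ R$3,649,974.00 = 5.1072.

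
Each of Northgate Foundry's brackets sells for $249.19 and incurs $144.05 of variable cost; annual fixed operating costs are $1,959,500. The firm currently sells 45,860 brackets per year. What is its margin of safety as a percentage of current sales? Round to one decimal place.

59.4%

Each unit contributes $249.19 − $144.05 = $105.14. Break-even units = $1,959,500 ÷ $105.14 = 18,637.06; break-even revenue = 18,637.06 × $249.19 = $4,644,167.82.
Current sales = 45,860 × $249.19 = $11,427,853.40.
Margin of safety = ($11,427,853.40 − $4,644,167.82) ÷ $11,427,853.40 = 59.4%.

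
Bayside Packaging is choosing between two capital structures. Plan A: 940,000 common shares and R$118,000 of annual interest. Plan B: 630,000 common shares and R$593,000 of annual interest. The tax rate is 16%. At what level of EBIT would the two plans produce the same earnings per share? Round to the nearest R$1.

R$1,558,323

At indifference, (EBIT − 118,000)(1 − t)/940,000 = (EBIT − 593,000)(1 − t)/630,000.
The (1 − t) factor cancels: (EBIT − 118,000) × 630,000 = (EBIT − 593,000) × 940,000.
Solving, EBIT = (593,000·940,000 − 118,000·630,000) / (940,000 − 630,000) = 483,080,000,000 / 310,000 = 1,558,322.58.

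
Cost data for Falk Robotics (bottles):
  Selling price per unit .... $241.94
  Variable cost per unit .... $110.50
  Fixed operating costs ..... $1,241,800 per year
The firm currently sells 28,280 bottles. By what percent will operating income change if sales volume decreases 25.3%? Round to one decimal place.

At 28,280 units, contribution = 28,280 × $131.44 = $3,717,123.20.
EBIT = $3,717,123.20 − $1,241,800 = $2,475,323.20.
Degree of operating leverage = $3,717,123.20 / $2,475,323.20 = 1.5017.
So EBIT moves 1.5017 × (-25.3%) = -38.0%.

-38.0%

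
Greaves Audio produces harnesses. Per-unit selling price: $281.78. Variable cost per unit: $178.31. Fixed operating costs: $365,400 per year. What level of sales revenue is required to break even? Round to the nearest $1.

Contribution margin per unit = $281.78 − $178.31 = $103.47, a CM ratio of $103.47 ÷ $281.78 = 0.3672.
Break-even sales = FC ÷ CM ratio = $365,400 × $281.78 / $103.47 = $995,094.

$995,094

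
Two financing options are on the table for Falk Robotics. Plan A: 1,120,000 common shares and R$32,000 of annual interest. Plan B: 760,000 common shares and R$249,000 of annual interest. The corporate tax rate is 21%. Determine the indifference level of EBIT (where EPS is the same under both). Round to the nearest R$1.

R$707,111

At indifference, (EBIT − 32,000)(1 − t)/1,120,000 = (EBIT − 249,000)(1 − t)/760,000.
The (1 − t) factor cancels: (EBIT − 32,000) × 760,000 = (EBIT − 249,000) × 1,120,000.
Solving, EBIT = (249,000·1,120,000 − 32,000·760,000) / (1,120,000 − 760,000) = 254,560,000,000 / 360,000 = 707,111.11.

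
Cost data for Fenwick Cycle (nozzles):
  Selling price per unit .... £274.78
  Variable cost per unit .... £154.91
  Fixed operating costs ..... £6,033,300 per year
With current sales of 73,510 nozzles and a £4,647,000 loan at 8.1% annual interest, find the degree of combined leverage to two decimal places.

Total contribution margin = 73,510 × £119.87 = £8,811,643.70.
Operating income = contribution − fixed costs = £8,811,643.70 − £6,033,300 = £2,778,343.70. Interest = £376,407.00.
DOL = £8,811,643.70 ÷ £2,778,343.70 = 3.1715; DFL = £2,778,343.70 ÷ £2,401,936.70 = 1.1567.
DCL = DOL × DFL = 3.1715 × 1.1567 = 3.6685.

3.67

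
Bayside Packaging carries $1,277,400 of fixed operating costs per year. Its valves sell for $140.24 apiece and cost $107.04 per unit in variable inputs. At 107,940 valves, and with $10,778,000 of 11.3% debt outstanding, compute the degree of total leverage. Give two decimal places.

Contribution at this volume is 107,940 × $33.20 = $3,583,608.00.
Operating income = contribution − fixed costs = $3,583,608.00 − $1,277,400 = $2,306,208.00. Interest = $1,217,914.00, so EBIT − I = $1,088,294.00.
Degree of total leverage = total CM / (EBIT − interest) = $3,583,608.00 / $1,088,294.00 = 3.2929.

3.29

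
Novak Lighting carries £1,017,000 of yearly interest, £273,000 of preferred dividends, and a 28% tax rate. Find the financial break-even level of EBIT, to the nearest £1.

£1,396,167

Grossing the preferred dividend up to pre-tax terms: £273,000 / (1 − 0.28) = £379,166.67.
Financial break-even EBIT = interest + D_p ÷ (1 − t) = £1,017,000 + £379,166.67 = £1,396,166.67.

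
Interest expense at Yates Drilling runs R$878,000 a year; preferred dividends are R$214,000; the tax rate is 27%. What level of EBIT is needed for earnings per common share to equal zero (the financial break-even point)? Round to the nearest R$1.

Preferred dividends are paid after tax, so their pre-tax equivalent is R$214,000 ÷ (1 − 0.27) = R$293,150.68.
EPS = 0 when EBIT covers interest plus the pre-tax preferred burden: R$878,000 + R$293,150.68 = R$1,171,150.68.

R$1,171,151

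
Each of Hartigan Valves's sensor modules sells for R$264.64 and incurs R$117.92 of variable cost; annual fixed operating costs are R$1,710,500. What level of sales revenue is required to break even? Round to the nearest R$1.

R$3,085,242

CM per unit = R$264.64 − R$117.92 = R$146.72; CM ratio = R$146.72 / R$264.64 = 0.5544.
Break-even revenue = fixed costs × price ÷ CM = R$1,710,500 × R$264.64 ÷ R$146.72 = R$3,085,242.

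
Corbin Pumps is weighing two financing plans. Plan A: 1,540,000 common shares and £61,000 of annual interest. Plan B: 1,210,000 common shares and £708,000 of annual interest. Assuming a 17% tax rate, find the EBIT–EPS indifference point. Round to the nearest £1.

At indifference, (EBIT − 61,000)(1 − t)/1,540,000 = (EBIT − 708,000)(1 − t)/1,210,000.
The (1 − t) factor cancels: (EBIT − 61,000) × 1,210,000 = (EBIT − 708,000) × 1,540,000.
EBIT × (1,540,000 − 1,210,000) = 708,000 × 1,540,000 − 61,000 × 1,210,000 = 1,016,510,000,000, so EBIT = 1,016,510,000,000 ÷ 330,000 = 3,080,333.33.

£3,080,333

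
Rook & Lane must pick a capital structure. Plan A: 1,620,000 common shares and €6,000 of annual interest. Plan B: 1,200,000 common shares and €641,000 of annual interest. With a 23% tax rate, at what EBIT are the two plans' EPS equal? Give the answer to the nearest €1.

€2,455,286

At indifference, (EBIT − 6,000)(1 − t)/1,620,000 = (EBIT − 641,000)(1 − t)/1,200,000.
Cancelling (1 − t) and cross-multiplying: 1,200,000·(EBIT − 6,000) = 1,620,000·(EBIT − 641,000).
EBIT × (1,620,000 − 1,200,000) = 641,000 × 1,620,000 − 6,000 × 1,200,000 = 1,031,220,000,000, so EBIT = 1,031,220,000,000 ÷ 420,000 = 2,455,285.71.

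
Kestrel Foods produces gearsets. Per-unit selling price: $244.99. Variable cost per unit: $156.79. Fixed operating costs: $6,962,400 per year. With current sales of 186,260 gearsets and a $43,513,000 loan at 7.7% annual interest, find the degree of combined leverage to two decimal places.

2.69

Contribution at this volume is 186,260 × $88.20 = $16,428,132.00.
Operating income = contribution − fixed costs = $16,428,132.00 − $6,962,400 = $9,465,732.00. Interest = $3,350,501.00.
DOL = $16,428,132.00 ÷ $9,465,732.00 = 1.7355; DFL = $9,465,732.00 ÷ $6,115,231.00 = 1.5479.
DCL = DOL × DFL = 1.7355 × 1.5479 = 2.6864.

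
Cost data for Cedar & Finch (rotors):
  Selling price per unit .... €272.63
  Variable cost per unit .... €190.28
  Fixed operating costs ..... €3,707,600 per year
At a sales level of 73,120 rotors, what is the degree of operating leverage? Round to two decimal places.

2.60

At 73,120 units, contribution = 73,120 × €82.35 = €6,021,432.00.
EBIT = €6,021,432.00 − €3,707,600 = €2,313,832.00.
Degree of operating leverage = €6,021,432.00 / €2,313,832.00 = 2.6024.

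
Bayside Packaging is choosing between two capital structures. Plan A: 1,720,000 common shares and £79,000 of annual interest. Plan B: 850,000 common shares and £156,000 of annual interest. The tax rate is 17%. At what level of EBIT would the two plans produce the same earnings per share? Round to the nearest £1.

Set EPS_A = EPS_B: (EBIT − £79,000)(1 − 0.17) ÷ 1,720,000 = (EBIT − £156,000)(1 − 0.17) ÷ 850,000.
Cancelling (1 − t) and cross-multiplying: 850,000·(EBIT − 79,000) = 1,720,000·(EBIT − 156,000).
Solving, EBIT = (156,000·1,720,000 − 79,000·850,000) / (1,720,000 − 850,000) = 201,170,000,000 / 870,000 = 231,229.89.

£231,230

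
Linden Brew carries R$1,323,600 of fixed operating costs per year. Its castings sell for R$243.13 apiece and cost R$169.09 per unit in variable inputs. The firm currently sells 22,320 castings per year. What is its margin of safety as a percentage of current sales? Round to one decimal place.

Contribution margin per unit = R$243.13 − R$169.09 = R$74.04. Break-even units = R$1,323,600 ÷ R$74.04 = 17,876.82; break-even revenue = 17,876.82 × R$243.13 = R$4,346,392.06.
Actual sales revenue = 22,320 × R$243.13 = R$5,426,661.60.
Margin of safety = (R$5,426,661.60 − R$4,346,392.06) ÷ R$5,426,661.60 = 19.9%.

19.9%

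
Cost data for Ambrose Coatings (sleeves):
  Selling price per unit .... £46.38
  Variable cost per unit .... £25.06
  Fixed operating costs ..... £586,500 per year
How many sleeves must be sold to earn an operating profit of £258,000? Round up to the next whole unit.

Contribution margin per unit = £46.38 − £25.06 = £21.32.
Need Q such that Q × £21.32 − £586,500 = £258,000, i.e. Q = £844,500 / £21.32 = 39,610.69 → 39,611.

39,611 sleeves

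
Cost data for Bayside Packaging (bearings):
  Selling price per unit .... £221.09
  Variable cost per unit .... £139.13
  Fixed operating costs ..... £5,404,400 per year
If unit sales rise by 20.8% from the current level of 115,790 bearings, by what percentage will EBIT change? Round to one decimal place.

Contribution at this volume is 115,790 × £81.96 = £9,490,148.40.
Operating income = contribution − fixed costs = £9,490,148.40 − £5,404,400 = £4,085,748.40.
Degree of operating leverage = £9,490,148.40 / £4,085,748.40 = 2.3227.
%ΔEBIT = DOL × %ΔSales = 2.3227 × +20.8% = +48.3%.

+48.3%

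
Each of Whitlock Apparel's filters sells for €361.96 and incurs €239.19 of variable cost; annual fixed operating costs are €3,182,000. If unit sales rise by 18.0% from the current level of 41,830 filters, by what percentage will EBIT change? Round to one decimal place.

Total contribution margin = 41,830 × €122.77 = €5,135,469.10.
Subtracting fixed costs: EBIT = €5,135,469.10 − €3,182,000 = €1,953,469.10.
So DOL = total CM / EBIT = €5,135,469.10 / €1,953,469.10 = 2.6289.
Operating income changes by 2.6289 × +18.0% = +47.3%.

+47.3%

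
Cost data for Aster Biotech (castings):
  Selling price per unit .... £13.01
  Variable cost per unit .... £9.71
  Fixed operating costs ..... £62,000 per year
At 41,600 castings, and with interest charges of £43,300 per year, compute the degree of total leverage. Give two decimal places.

4.29

Contribution at this volume is 41,600 × £3.30 = £137,280.00.
EBIT = £137,280.00 − £62,000 = £75,280.00. Interest = £43,300.00, so EBIT − I = £31,980.00.
Degree of total leverage = total CM / (EBIT − interest) = £137,280.00 / £31,980.00 = 4.2927.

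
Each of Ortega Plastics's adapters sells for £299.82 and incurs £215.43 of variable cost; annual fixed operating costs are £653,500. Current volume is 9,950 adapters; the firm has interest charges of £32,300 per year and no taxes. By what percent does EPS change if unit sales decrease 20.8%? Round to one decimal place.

-113.5%

Contribution at this volume is 9,950 × £84.39 = £839,680.50.
EBIT = £839,680.50 − £653,500 = £186,180.50.
After interest of £32,300.00, pre-tax earnings = £153,880.50.
Degree of combined leverage = contribution ÷ (EBIT − I) = £839,680.50 ÷ £153,880.50 = 5.4567.
EPS therefore changes by 5.4567 × (-20.8%) = -113.5%.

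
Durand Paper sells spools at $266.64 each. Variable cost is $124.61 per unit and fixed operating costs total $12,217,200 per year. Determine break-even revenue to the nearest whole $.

$22,935,959

Contribution margin per unit = $266.64 − $124.61 = $142.03, a CM ratio of $142.03 ÷ $266.64 = 0.5327.
Break-even sales = FC ÷ CM ratio = $12,217,200 × $266.64 / $142.03 = $22,935,959.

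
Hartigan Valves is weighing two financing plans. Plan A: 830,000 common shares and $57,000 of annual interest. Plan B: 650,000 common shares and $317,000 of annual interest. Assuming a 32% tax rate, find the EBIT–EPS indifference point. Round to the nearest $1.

$1,255,889

At indifference, (EBIT − 57,000)(1 − t)/830,000 = (EBIT − 317,000)(1 − t)/650,000.
Cancelling (1 − t) and cross-multiplying: 650,000·(EBIT − 57,000) = 830,000·(EBIT − 317,000).
Solving, EBIT = (317,000·830,000 − 57,000·650,000) / (830,000 − 650,000) = 226,060,000,000 / 180,000 = 1,255,888.89.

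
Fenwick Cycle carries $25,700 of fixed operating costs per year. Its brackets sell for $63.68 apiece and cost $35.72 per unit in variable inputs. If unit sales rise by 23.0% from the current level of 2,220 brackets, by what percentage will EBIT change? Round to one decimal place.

+39.3%

At 2,220 units, contribution = 2,220 × $27.96 = $62,071.20.
Operating income = contribution − fixed costs = $62,071.20 − $25,700 = $36,371.20.
DOL = contribution ÷ EBIT = $62,071.20 ÷ $36,371.20 = 1.7066.
%ΔEBIT = DOL × %ΔSales = 1.7066 × +23.0% = +39.3%.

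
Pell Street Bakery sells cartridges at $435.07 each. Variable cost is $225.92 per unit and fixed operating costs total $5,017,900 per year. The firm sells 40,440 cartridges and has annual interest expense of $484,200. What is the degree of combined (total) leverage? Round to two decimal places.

Total contribution margin = 40,440 × $209.15 = $8,458,026.00.
EBIT = $8,458,026.00 − $5,017,900 = $3,440,126.00. Interest = $484,200.00, so EBIT − I = $2,955,926.00.
Degree of total leverage = total CM / (EBIT − interest) = $8,458,026.00 / $2,955,926.00 = 2.8614.

2.86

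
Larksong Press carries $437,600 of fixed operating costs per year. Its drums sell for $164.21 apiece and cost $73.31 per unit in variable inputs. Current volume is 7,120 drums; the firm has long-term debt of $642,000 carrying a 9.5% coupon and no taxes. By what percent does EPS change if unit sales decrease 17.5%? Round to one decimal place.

-76.2%

Total contribution margin = 7,120 × $90.90 = $647,208.00.
Operating income = contribution − fixed costs = $647,208.00 − $437,600 = $209,608.00.
Interest = $60,990.00, so EBIT − I = $148,618.00.
DCL = total CM / (EBIT − I) = $647,208.00 / $148,618.00 = 4.3548.
EPS therefore changes by 4.3548 × (-17.5%) = -76.2%.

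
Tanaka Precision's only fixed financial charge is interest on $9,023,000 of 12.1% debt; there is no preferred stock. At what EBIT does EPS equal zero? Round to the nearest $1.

Annual interest = 12.1% × $9,023,000 = $1,091,783.00.
With no preferred dividends, EPS = 0 when EBIT exactly covers interest, so the financial break-even EBIT is $1,091,783.00.

$1,091,783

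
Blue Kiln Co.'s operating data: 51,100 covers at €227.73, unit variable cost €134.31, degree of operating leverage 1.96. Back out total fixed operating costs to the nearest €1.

Total contribution margin = 51,100 × €93.42 = €4,773,762.00.
Since DOL = CM ÷ EBIT, EBIT = €4,773,762.00 ÷ 1.96 = €2,435,592.86.
Fixed costs = CM − EBIT = €4,773,762.00 − €2,435,592.86 = €2,338,169.

€2,338,169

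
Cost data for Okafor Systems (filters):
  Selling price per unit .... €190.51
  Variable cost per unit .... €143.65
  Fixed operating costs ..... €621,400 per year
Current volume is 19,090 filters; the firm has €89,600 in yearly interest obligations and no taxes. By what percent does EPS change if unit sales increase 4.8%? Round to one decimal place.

At 19,090 units, contribution = 19,090 × €46.86 = €894,557.40.
EBIT = €894,557.40 − €621,400 = €273,157.40.
Interest = €89,600.00, so EBIT − I = €183,557.40.
DCL = total CM / (EBIT − I) = €894,557.40 / €183,557.40 = 4.8734.
%ΔEPS = DCL × %ΔSales = 4.8734 × +4.8% = +23.4%.

+23.4%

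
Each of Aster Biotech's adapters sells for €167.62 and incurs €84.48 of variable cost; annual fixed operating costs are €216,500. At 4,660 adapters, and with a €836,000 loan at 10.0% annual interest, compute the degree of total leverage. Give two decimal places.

4.44

Total contribution margin = 4,660 × €83.14 = €387,432.40.
Operating income = contribution − fixed costs = €387,432.40 − €216,500 = €170,932.40. Interest = €83,600.00.
DOL = €387,432.40 ÷ €170,932.40 = 2.2666; DFL = €170,932.40 ÷ €87,332.40 = 1.9573.
Combined leverage = 2.2666 × 1.9573 = 4.4364.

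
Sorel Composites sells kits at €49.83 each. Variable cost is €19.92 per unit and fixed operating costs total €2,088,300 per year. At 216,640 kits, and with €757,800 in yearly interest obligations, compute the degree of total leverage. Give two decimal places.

Total contribution margin = 216,640 × €29.91 = €6,479,702.40.
Operating income = contribution − fixed costs = €6,479,702.40 − €2,088,300 = €4,391,402.40. Interest = €757,800.00.
DOL = €6,479,702.40 ÷ €4,391,402.40 = 1.4755; DFL = €4,391,402.40 ÷ €3,633,602.40 = 1.2086.
Combined leverage = 1.4755 × 1.2086 = 1.7833.

1.78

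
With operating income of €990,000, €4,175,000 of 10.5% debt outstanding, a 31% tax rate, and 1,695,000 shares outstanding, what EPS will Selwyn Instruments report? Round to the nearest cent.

€0.22

Interest = €438,375.00, so EBT = €990,000 − €438,375.00 = €551,625.00.
Net income = €551,625.00 × (1 − 0.31) = €380,621.25.
Per share: €380,621.25 / 1,695,000 shares = €0.22.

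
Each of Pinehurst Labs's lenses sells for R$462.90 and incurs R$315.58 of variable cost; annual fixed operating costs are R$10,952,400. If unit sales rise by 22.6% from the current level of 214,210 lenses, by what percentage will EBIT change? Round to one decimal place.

+34.6%

Contribution at this volume is 214,210 × R$147.32 = R$31,557,417.20.
Operating income = contribution − fixed costs = R$31,557,417.20 − R$10,952,400 = R$20,605,017.20.
DOL = contribution ÷ EBIT = R$31,557,417.20 ÷ R$20,605,017.20 = 1.5315.
%ΔEBIT = DOL × %ΔSales = 1.5315 × +22.6% = +34.6%.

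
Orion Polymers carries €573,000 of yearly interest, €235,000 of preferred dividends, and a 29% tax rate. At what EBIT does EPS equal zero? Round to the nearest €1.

Preferred dividends are paid after tax, so their pre-tax equivalent is €235,000 ÷ (1 − 0.29) = €330,985.92.
EPS = 0 when EBIT covers interest plus the pre-tax preferred burden: €573,000 + €330,985.92 = €903,985.92.

€903,986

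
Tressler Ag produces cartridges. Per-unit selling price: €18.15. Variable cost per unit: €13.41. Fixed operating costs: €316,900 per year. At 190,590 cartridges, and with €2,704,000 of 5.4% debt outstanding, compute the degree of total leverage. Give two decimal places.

2.05

Contribution at this volume is 190,590 × €4.74 = €903,396.60.
EBIT = €903,396.60 − €316,900 = €586,496.60. Interest = €146,016.00.
DOL = €903,396.60 ÷ €586,496.60 = 1.5403; DFL = €586,496.60 ÷ €440,480.60 = 1.3315.
Combined leverage = 1.5403 × 1.3315 = 2.0509.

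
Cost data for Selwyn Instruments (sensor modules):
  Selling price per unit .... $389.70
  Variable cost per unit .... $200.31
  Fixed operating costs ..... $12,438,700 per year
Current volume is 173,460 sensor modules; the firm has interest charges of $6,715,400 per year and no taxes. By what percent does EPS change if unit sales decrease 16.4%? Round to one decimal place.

Total contribution margin = 173,460 × $189.39 = $32,851,589.40.
EBIT = $32,851,589.40 − $12,438,700 = $20,412,889.40.
Interest = $6,715,400.00, so EBIT − I = $13,697,489.40.
DCL = total CM / (EBIT − I) = $32,851,589.40 / $13,697,489.40 = 2.3984.
%ΔEPS = DCL × %ΔSales = 2.3984 × -16.4% = -39.3%.

-39.3%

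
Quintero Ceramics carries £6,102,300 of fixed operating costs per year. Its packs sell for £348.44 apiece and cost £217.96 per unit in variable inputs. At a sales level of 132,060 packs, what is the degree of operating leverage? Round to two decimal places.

Contribution at this volume is 132,060 × £130.48 = £17,231,188.80.
Operating income = contribution − fixed costs = £17,231,188.80 − £6,102,300 = £11,128,888.80.
DOL = contribution ÷ EBIT = £17,231,188.80 ÷ £11,128,888.80 = 1.5483.

1.55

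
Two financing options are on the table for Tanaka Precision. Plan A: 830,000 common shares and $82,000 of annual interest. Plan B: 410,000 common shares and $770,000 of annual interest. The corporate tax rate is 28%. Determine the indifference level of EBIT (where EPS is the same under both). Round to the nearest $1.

At indifference, (EBIT − 82,000)(1 − t)/830,000 = (EBIT − 770,000)(1 − t)/410,000.
The (1 − t) factor cancels: (EBIT − 82,000) × 410,000 = (EBIT − 770,000) × 830,000.
EBIT × (830,000 − 410,000) = 770,000 × 830,000 − 82,000 × 410,000 = 605,480,000,000, so EBIT = 605,480,000,000 ÷ 420,000 = 1,441,619.05.

$1,441,619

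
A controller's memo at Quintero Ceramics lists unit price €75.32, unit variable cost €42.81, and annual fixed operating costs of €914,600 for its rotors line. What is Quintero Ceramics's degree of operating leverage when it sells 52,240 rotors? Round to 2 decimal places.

Contribution at this volume is 52,240 × €32.51 = €1,698,322.40.
Operating income = contribution − fixed costs = €1,698,322.40 − €914,600 = €783,722.40.
So DOL = total CM / EBIT = €1,698,322.40 / €783,722.40 = 2.1670.

2.17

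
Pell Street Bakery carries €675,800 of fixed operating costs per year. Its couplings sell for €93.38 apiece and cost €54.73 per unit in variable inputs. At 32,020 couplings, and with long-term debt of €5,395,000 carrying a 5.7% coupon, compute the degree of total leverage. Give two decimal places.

At 32,020 units, contribution = 32,020 × €38.65 = €1,237,573.00.
Operating income = contribution − fixed costs = €1,237,573.00 − €675,800 = €561,773.00. Interest = €307,515.00, so EBIT − I = €254,258.00.
DCL = contribution ÷ (EBIT − I) = €1,237,573.00 ÷ €254,258.00 = 4.8674.

4.87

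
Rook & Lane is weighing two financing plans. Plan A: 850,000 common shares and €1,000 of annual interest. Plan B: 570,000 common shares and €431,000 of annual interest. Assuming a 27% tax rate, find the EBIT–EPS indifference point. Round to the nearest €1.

€1,306,357

At indifference, (EBIT − 1,000)(1 − t)/850,000 = (EBIT − 431,000)(1 − t)/570,000.
The (1 − t) factor cancels: (EBIT − 1,000) × 570,000 = (EBIT − 431,000) × 850,000.
EBIT × (850,000 − 570,000) = 431,000 × 850,000 − 1,000 × 570,000 = 365,780,000,000, so EBIT = 365,780,000,000 ÷ 280,000 = 1,306,357.14.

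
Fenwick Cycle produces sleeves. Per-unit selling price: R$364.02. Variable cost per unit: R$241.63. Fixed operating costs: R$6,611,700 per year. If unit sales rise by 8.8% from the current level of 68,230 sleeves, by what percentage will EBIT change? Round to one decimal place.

+42.3%

At 68,230 units, contribution = 68,230 × R$122.39 = R$8,350,669.70.
EBIT = R$8,350,669.70 − R$6,611,700 = R$1,738,969.70.
So DOL = total CM / EBIT = R$8,350,669.70 / R$1,738,969.70 = 4.8021.
Operating income changes by 4.8021 × +8.8% = +42.3%.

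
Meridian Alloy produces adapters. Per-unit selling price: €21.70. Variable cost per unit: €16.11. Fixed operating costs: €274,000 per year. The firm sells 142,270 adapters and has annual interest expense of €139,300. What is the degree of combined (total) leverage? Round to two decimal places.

2.08

Total contribution margin = 142,270 × €5.59 = €795,289.30.
Operating income = contribution − fixed costs = €795,289.30 − €274,000 = €521,289.30. Interest = €139,300.00, so EBIT − I = €381,989.30.
DCL = contribution ÷ (EBIT − I) = €795,289.30 ÷ €381,989.30 = 2.0820.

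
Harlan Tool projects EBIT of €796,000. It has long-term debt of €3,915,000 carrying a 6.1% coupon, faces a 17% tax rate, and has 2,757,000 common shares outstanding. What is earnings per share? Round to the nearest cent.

Interest = €238,815.00, so EBT = €796,000 − €238,815.00 = €557,185.00.
After tax at 17%: net income = €557,185.00 × 0.83 = €462,463.55.
EPS = €462,463.55 ÷ 2,757,000 = €0.17.

€0.17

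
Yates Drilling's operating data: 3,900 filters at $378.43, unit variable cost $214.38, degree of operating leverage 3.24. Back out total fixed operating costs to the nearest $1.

$442,327

Total contribution margin = 3,900 × $164.05 = $639,795.00.
DOL = contribution / EBIT, so EBIT = $639,795.00 / 3.24 = $197,467.59.
Fixed costs = CM − EBIT = $639,795.00 − $197,467.59 = $442,327.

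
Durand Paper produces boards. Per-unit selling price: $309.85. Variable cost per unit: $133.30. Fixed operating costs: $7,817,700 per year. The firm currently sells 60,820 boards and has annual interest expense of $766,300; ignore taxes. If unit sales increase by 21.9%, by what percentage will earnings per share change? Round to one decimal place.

Contribution at this volume is 60,820 × $176.55 = $10,737,771.00.
Operating income = contribution − fixed costs = $10,737,771.00 − $7,817,700 = $2,920,071.00.
After interest of $766,300.00, pre-tax earnings = $2,153,771.00.
Degree of combined leverage = contribution ÷ (EBIT − I) = $10,737,771.00 ÷ $2,153,771.00 = 4.9856.
%ΔEPS = DCL × %ΔSales = 4.9856 × +21.9% = +109.2%.

+109.2%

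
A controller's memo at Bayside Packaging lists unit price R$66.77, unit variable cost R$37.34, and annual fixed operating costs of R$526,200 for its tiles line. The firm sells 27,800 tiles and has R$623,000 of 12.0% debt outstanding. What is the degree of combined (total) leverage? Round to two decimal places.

Contribution at this volume is 27,800 × R$29.43 = R$818,154.00.
Subtracting fixed costs: EBIT = R$818,154.00 − R$526,200 = R$291,954.00. Interest = R$74,760.00, so EBIT − I = R$217,194.00.
Degree of total leverage = total CM / (EBIT − interest) = R$818,154.00 / R$217,194.00 = 3.7669.

3.77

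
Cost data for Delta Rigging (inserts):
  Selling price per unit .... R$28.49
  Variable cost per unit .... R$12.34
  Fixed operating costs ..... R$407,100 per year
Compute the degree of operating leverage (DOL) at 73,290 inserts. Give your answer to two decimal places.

Contribution at this volume is 73,290 × R$16.15 = R$1,183,633.50.
EBIT = R$1,183,633.50 − R$407,100 = R$776,533.50.
So DOL = total CM / EBIT = R$1,183,633.50 / R$776,533.50 = 1.5243.

1.52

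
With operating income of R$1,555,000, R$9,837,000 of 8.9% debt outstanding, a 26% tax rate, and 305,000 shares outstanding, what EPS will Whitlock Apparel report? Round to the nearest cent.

Interest = R$875,493.00, so EBT = R$1,555,000 − R$875,493.00 = R$679,507.00.
Net income = R$679,507.00 × (1 − 0.26) = R$502,835.18.
Per share: R$502,835.18 / 305,000 shares = R$1.65.

R$1.65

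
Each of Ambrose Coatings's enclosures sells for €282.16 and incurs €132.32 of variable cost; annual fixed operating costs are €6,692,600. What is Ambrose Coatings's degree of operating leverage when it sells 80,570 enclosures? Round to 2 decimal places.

2.24

Contribution at this volume is 80,570 × €149.84 = €12,072,608.80.
EBIT = €12,072,608.80 − €6,692,600 = €5,380,008.80.
DOL = contribution ÷ EBIT = €12,072,608.80 ÷ €5,380,008.80 = 2.2440.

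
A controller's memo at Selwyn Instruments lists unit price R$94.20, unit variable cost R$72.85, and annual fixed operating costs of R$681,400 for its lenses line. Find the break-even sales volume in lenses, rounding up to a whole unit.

31,916 lenses

Each unit contributes R$94.20 − R$72.85 = R$21.35.
Break-even Q = R$681,400 / R$21.35 = 31,915.69 → 31,916 lenses.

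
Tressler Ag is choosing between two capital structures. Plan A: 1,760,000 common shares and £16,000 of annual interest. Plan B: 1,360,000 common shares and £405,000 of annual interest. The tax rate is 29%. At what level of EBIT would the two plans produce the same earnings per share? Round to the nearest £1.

Set EPS_A = EPS_B: (EBIT − £16,000)(1 − 0.29) ÷ 1,760,000 = (EBIT − £405,000)(1 − 0.29) ÷ 1,360,000.
The (1 − t) factor cancels: (EBIT − 16,000) × 1,360,000 = (EBIT − 405,000) × 1,760,000.
Solving, EBIT = (405,000·1,760,000 − 16,000·1,360,000) / (1,760,000 − 1,360,000) = 691,040,000,000 / 400,000 = 1,727,600.00.

£1,727,600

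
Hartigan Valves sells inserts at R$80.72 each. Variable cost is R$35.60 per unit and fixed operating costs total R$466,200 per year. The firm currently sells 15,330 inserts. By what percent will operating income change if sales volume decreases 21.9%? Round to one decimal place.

Contribution at this volume is 15,330 × R$45.12 = R$691,689.60.
EBIT = R$691,689.60 − R$466,200 = R$225,489.60.
Degree of operating leverage = R$691,689.60 / R$225,489.60 = 3.0675.
%ΔEBIT = DOL × %ΔSales = 3.0675 × -21.9% = -67.2%.

-67.2%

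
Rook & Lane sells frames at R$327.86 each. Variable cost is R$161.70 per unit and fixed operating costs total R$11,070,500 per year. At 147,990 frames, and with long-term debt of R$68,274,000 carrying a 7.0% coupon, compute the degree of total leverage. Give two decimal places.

Total contribution margin = 147,990 × R$166.16 = R$24,590,018.40.
EBIT = R$24,590,018.40 − R$11,070,500 = R$13,519,518.40. Interest = R$4,779,180.00, so EBIT − I = R$8,740,338.40.
Degree of total leverage = total CM / (EBIT − interest) = R$24,590,018.40 / R$8,740,338.40 = 2.8134.

2.81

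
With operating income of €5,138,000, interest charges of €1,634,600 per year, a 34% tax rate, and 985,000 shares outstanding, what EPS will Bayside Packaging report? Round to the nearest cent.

Pre-tax income = €5,138,000 − €1,634,600.00 = €3,503,400.00.
Net income = €3,503,400.00 × (1 − 0.34) = €2,312,244.00.
EPS = €2,312,244.00 ÷ 985,000 = €2.35.

€2.35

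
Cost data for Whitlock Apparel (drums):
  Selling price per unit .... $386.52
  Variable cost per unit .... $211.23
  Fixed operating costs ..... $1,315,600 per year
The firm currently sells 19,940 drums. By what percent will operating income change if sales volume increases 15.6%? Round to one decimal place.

+25.0%

Contribution at this volume is 19,940 × $175.29 = $3,495,282.60.
Subtracting fixed costs: EBIT = $3,495,282.60 − $1,315,600 = $2,179,682.60.
Degree of operating leverage = $3,495,282.60 / $2,179,682.60 = 1.6036.
Operating income changes by 1.6036 × +15.6% = +25.0%.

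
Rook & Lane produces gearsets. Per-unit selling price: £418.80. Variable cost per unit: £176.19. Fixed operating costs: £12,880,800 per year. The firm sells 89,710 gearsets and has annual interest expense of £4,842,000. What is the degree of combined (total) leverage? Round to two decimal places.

5.38

Total contribution margin = 89,710 × £242.61 = £21,764,543.10.
Operating income = contribution − fixed costs = £21,764,543.10 − £12,880,800 = £8,883,743.10. Interest = £4,842,000.00, so EBIT − I = £4,041,743.10.
DCL = contribution ÷ (EBIT − I) = £21,764,543.10 ÷ £4,041,743.10 = 5.3849.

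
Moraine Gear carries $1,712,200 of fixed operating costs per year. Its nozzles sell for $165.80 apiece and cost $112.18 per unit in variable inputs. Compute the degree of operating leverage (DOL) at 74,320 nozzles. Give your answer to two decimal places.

1.75

Contribution at this volume is 74,320 × $53.62 = $3,985,038.40.
Operating income = contribution − fixed costs = $3,985,038.40 − $1,712,200 = $2,272,838.40.
Degree of operating leverage = $3,985,038.40 / $2,272,838.40 = 1.7533.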